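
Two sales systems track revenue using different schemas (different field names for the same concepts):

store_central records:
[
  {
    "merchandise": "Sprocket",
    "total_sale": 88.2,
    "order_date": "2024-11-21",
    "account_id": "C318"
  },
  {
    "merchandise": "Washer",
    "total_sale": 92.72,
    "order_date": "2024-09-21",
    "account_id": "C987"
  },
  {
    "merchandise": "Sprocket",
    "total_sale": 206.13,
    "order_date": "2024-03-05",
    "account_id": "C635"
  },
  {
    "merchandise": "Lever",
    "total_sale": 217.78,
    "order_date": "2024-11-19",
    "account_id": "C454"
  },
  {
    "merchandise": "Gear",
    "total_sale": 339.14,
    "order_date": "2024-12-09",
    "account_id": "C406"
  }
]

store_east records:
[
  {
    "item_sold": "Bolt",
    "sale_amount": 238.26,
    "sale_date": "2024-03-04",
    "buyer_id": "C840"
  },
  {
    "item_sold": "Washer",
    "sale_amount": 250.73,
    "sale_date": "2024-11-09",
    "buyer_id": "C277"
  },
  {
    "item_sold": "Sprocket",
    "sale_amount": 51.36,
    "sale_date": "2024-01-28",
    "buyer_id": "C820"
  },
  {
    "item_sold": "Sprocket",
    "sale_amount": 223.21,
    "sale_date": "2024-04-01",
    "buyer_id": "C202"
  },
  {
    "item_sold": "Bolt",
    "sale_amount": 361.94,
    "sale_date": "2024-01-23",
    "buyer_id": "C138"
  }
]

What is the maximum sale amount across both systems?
361.94

Reconcile: "total_sale" (store_central) = "sale_amount" (store_east) = sale amount

Maximum in store_central: 339.14
Maximum in store_east: 361.94

Overall maximum: max(339.14, 361.94) = 361.94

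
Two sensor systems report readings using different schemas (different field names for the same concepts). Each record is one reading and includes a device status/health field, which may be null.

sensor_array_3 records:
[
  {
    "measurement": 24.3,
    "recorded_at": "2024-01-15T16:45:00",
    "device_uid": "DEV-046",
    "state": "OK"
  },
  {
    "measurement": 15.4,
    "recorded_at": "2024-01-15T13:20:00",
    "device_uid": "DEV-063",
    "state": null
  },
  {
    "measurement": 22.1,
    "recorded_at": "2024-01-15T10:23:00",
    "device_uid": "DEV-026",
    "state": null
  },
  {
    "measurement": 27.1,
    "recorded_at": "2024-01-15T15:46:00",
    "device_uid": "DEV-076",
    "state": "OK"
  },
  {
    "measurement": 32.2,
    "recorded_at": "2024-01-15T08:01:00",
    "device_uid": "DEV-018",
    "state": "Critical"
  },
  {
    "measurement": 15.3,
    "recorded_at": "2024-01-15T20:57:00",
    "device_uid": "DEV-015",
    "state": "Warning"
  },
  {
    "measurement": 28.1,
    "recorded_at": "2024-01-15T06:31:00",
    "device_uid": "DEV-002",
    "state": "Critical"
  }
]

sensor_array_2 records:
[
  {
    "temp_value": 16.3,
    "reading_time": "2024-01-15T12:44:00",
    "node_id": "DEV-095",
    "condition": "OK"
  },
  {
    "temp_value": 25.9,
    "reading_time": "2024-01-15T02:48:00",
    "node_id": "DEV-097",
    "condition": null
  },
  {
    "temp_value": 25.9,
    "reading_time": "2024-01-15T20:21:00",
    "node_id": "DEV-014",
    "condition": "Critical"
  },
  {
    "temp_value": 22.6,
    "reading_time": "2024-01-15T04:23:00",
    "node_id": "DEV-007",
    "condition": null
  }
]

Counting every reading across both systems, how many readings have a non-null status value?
7

Schema mapping: "state" (sensor_array_3) = "condition" (sensor_array_2) = status

Non-null in sensor_array_3: 5
Non-null in sensor_array_2: 2

Total non-null: 5 + 2 = 7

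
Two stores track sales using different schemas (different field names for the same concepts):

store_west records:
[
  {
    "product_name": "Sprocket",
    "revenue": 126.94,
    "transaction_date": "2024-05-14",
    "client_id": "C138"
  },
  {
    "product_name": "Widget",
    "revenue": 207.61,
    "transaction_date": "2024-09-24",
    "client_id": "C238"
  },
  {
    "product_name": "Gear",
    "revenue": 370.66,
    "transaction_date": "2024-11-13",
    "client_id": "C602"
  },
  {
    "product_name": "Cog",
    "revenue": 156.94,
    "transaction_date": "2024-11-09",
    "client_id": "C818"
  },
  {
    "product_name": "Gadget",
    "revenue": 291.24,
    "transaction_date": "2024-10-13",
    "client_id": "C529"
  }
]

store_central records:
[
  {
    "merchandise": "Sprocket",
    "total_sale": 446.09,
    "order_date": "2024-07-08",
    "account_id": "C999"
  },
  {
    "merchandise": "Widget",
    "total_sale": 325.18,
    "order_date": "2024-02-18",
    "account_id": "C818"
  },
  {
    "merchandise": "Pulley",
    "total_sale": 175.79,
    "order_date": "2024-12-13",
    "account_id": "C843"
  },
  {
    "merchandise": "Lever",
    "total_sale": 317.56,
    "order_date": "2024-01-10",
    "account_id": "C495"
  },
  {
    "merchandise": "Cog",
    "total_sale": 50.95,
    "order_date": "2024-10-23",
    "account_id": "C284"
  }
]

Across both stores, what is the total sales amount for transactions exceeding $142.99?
2291.07

Schema mapping: "revenue" (store_west) = "total_sale" (store_central) = sale amount

Sum of sales > $142.99 in store_west: 1026.45
Sum of sales > $142.99 in store_central: 1264.62

Total: 1026.45 + 1264.62 = 2291.07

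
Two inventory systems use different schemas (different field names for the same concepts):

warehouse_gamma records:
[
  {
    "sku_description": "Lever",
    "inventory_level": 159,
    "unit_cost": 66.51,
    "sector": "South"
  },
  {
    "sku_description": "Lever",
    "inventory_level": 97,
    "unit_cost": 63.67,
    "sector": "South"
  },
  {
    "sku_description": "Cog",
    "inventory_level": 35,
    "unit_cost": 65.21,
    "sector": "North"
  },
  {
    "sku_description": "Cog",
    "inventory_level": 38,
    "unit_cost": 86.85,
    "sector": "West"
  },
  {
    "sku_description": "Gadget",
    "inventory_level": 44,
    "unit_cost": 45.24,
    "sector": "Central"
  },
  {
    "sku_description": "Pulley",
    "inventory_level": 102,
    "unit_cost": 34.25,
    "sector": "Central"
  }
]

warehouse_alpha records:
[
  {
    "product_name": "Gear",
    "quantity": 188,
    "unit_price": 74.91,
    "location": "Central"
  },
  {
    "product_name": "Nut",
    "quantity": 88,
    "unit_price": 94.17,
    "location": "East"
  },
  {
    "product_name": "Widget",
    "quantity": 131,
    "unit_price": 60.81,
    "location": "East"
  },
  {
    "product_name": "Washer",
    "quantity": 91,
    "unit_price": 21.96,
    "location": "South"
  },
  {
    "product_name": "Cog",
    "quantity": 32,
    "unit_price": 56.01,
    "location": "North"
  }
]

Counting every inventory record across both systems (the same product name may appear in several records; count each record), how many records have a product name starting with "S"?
0

Schema mapping: "sku_description" (warehouse_gamma) = "product_name" (warehouse_alpha) = product name

Records with product name starting with "S" in warehouse_gamma: 0
Records with product name starting with "S" in warehouse_alpha: 0

Total: 0 + 0 = 0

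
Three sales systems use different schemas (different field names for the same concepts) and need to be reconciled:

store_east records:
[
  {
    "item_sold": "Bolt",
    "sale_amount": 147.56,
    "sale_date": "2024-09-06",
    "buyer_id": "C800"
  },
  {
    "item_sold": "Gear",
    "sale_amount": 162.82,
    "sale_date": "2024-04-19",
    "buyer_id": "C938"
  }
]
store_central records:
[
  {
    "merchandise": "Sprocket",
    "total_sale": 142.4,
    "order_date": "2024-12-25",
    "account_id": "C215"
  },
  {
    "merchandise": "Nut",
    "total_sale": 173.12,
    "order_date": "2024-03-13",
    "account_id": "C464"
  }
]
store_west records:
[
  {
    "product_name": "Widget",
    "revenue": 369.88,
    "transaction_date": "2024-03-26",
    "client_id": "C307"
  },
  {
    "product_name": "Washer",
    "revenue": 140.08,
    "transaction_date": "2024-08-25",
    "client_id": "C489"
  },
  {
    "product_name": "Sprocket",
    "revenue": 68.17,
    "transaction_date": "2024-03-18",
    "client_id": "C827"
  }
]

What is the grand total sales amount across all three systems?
1204.03

Schema reconciliation - all amount fields map to sale amount:

store_east (sale_amount): 310.38
store_central (total_sale): 315.52
store_west (revenue): 578.13

Grand total: 1204.03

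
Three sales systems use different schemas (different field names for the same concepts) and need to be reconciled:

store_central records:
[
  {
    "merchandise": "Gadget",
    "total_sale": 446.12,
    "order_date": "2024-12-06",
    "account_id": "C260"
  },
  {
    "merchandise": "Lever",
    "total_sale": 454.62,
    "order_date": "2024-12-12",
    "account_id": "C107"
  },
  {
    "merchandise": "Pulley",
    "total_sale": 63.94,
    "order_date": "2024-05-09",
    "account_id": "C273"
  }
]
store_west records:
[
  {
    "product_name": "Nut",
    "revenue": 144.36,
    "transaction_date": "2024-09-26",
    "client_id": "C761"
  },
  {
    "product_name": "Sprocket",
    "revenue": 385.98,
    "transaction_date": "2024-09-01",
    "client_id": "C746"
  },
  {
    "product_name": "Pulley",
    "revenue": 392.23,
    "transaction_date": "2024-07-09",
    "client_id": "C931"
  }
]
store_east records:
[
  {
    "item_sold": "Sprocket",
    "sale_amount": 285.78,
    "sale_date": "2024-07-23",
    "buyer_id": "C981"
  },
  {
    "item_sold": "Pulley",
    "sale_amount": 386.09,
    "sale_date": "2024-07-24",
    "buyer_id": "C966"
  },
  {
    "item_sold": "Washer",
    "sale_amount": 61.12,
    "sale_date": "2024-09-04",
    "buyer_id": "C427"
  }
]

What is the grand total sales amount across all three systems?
2620.24

Schema reconciliation - all amount fields map to sale amount:

store_central (total_sale): 964.68
store_west (revenue): 922.57
store_east (sale_amount): 732.99

Grand total: 2620.24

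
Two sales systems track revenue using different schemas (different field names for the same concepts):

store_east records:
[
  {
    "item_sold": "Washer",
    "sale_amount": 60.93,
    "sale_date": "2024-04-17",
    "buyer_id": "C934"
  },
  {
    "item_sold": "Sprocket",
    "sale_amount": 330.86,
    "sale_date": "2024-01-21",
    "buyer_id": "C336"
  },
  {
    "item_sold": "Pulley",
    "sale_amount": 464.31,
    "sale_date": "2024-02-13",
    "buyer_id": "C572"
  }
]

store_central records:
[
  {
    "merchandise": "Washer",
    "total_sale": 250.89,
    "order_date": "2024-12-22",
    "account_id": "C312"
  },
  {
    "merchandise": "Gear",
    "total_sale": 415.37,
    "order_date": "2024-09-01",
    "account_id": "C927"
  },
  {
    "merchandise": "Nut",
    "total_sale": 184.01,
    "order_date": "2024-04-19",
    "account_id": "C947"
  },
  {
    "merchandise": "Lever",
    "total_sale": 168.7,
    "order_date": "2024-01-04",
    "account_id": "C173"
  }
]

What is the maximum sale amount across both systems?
464.31

Reconcile: "sale_amount" (store_east) = "total_sale" (store_central) = sale amount

Maximum in store_east: 464.31
Maximum in store_central: 415.37

Overall maximum: max(464.31, 415.37) = 464.31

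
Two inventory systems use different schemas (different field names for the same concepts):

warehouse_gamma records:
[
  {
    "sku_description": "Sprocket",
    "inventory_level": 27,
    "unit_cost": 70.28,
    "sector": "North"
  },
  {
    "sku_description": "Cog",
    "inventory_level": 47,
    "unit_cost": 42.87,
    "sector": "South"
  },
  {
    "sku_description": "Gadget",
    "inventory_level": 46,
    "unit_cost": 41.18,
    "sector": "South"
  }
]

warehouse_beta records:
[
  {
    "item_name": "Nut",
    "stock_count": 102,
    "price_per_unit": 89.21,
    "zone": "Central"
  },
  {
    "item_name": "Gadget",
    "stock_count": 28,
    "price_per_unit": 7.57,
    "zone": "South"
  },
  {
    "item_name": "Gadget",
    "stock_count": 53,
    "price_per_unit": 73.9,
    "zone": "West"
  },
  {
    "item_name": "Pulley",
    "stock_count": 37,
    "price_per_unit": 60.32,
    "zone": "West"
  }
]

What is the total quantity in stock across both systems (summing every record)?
340

To reconcile these schemas, identify the field holding the quantity in stock in each system:
1. In warehouse_gamma it is "inventory_level"
2. In warehouse_beta it is "stock_count"

From warehouse_gamma: 27 + 47 + 46 = 120
From warehouse_beta: 102 + 28 + 53 + 37 = 220

Total: 120 + 220 = 340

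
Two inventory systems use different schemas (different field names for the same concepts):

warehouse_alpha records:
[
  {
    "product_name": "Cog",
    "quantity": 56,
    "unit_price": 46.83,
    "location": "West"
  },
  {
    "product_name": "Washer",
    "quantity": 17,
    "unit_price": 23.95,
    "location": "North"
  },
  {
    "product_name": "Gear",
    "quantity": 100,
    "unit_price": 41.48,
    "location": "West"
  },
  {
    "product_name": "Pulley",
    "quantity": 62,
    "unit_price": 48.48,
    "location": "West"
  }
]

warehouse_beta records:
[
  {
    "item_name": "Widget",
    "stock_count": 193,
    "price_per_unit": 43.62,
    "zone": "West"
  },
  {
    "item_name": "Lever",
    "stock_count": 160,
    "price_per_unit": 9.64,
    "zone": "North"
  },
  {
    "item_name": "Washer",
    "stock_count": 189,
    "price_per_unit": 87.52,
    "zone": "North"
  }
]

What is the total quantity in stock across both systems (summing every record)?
777

To reconcile these schemas, identify the field holding the quantity in stock in each system:
1. In warehouse_alpha it is "quantity"
2. In warehouse_beta it is "stock_count"

From warehouse_alpha: 56 + 17 + 100 + 62 = 235
From warehouse_beta: 193 + 160 + 189 = 542

Total: 235 + 542 = 777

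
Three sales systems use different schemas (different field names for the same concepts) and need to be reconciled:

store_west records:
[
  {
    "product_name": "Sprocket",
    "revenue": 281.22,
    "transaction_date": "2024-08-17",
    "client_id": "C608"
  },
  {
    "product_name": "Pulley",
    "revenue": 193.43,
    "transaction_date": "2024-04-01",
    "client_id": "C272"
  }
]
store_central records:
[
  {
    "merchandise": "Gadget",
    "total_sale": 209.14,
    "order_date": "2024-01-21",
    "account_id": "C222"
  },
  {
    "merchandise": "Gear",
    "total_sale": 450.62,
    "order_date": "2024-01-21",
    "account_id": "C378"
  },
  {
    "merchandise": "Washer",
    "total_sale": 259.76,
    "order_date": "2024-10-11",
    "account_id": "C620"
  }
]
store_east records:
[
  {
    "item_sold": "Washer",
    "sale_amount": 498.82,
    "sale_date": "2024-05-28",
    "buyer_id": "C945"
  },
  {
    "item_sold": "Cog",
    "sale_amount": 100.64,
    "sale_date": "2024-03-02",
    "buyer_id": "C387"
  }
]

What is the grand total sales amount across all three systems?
1993.63

Schema reconciliation - all amount fields map to sale amount:

store_west (revenue): 474.65
store_central (total_sale): 919.52
store_east (sale_amount): 599.46

Grand total: 1993.63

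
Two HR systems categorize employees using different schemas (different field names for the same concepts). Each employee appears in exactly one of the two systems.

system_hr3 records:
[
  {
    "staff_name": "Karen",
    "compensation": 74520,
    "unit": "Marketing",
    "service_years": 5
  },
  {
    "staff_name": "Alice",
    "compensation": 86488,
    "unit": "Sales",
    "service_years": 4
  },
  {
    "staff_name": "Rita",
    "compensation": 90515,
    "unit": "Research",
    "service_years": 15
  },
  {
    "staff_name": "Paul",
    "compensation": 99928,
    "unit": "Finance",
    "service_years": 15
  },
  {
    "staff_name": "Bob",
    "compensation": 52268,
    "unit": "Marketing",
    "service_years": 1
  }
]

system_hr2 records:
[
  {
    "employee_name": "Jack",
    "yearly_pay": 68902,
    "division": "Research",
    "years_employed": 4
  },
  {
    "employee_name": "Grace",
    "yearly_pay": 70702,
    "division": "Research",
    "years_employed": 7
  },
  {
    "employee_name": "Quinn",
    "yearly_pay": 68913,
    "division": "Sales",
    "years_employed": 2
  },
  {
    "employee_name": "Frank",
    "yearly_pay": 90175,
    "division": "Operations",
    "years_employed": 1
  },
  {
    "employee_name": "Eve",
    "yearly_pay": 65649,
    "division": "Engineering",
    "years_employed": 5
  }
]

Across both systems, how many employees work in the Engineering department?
1

Schema mapping: "unit" (system_hr3) = "division" (system_hr2) = department

Engineering employees in system_hr3: 0
Engineering employees in system_hr2: 1

Total in Engineering: 0 + 1 = 1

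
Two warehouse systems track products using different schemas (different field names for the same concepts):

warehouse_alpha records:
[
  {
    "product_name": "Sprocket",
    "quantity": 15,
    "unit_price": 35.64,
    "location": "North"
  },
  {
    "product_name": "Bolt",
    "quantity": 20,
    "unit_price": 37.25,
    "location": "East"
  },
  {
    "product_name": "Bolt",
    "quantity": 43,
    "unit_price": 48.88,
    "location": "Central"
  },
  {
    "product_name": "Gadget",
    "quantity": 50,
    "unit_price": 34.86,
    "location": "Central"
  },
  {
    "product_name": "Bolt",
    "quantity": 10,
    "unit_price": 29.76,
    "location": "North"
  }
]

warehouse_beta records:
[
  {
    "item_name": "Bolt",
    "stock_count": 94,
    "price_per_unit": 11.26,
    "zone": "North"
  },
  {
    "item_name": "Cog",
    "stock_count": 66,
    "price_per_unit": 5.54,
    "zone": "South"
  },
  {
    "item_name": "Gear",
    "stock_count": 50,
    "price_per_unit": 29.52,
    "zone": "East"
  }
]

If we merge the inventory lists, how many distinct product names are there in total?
5

Schema mapping: "product_name" (warehouse_alpha) = "item_name" (warehouse_beta) = product name

Products in warehouse_alpha: ['Bolt', 'Gadget', 'Sprocket']
Products in warehouse_beta: ['Bolt', 'Cog', 'Gear']

Union (unique products): ['Bolt', 'Cog', 'Gadget', 'Gear', 'Sprocket']
Count: 5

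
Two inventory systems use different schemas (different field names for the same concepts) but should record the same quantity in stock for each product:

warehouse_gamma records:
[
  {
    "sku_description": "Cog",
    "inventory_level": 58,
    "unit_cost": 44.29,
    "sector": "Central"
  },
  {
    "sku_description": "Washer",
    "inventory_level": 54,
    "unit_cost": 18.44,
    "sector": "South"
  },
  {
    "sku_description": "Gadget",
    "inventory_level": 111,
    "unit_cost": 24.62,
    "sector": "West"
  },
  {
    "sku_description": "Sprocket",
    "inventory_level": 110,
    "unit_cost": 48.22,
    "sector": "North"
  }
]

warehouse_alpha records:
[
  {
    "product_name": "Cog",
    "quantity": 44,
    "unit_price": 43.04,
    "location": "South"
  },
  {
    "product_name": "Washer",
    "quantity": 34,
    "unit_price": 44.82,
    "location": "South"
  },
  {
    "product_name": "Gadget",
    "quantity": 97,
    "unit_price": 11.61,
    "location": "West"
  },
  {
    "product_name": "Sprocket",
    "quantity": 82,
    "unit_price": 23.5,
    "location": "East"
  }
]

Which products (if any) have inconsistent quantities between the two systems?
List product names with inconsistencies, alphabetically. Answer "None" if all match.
Cog, Gadget, Sprocket, Washer

Schema mappings:
- "sku_description" (warehouse_gamma) = "product_name" (warehouse_alpha) = product name
- "inventory_level" (warehouse_gamma) = "quantity" (warehouse_alpha) = quantity

Comparison:
  Cog: 58 vs 44 - MISMATCH
  Washer: 54 vs 34 - MISMATCH
  Gadget: 111 vs 97 - MISMATCH
  Sprocket: 110 vs 82 - MISMATCH

Products with inconsistencies: Cog, Gadget, Sprocket, Washer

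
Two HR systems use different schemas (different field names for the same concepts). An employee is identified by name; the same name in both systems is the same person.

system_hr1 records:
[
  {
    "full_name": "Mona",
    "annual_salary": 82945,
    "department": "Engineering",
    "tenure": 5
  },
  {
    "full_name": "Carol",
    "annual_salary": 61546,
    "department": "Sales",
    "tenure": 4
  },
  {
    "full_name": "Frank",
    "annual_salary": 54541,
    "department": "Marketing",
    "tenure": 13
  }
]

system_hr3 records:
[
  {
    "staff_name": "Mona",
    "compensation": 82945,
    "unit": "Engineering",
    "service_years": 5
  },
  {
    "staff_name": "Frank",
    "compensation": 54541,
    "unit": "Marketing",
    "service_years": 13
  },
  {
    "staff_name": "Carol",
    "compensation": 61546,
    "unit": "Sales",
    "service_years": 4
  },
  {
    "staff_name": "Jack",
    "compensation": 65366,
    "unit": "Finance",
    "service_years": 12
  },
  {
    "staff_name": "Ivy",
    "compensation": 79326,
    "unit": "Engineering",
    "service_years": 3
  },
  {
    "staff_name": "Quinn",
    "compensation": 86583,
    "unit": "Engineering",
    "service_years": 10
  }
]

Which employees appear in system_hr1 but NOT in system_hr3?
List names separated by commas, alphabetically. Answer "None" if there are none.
None

Schema mapping: "full_name" (system_hr1) = "staff_name" (system_hr3) = employee name

Names in system_hr1: ['Carol', 'Frank', 'Mona']
Names in system_hr3: ['Carol', 'Frank', 'Ivy', 'Jack', 'Mona', 'Quinn']

In system_hr1 but not system_hr3: None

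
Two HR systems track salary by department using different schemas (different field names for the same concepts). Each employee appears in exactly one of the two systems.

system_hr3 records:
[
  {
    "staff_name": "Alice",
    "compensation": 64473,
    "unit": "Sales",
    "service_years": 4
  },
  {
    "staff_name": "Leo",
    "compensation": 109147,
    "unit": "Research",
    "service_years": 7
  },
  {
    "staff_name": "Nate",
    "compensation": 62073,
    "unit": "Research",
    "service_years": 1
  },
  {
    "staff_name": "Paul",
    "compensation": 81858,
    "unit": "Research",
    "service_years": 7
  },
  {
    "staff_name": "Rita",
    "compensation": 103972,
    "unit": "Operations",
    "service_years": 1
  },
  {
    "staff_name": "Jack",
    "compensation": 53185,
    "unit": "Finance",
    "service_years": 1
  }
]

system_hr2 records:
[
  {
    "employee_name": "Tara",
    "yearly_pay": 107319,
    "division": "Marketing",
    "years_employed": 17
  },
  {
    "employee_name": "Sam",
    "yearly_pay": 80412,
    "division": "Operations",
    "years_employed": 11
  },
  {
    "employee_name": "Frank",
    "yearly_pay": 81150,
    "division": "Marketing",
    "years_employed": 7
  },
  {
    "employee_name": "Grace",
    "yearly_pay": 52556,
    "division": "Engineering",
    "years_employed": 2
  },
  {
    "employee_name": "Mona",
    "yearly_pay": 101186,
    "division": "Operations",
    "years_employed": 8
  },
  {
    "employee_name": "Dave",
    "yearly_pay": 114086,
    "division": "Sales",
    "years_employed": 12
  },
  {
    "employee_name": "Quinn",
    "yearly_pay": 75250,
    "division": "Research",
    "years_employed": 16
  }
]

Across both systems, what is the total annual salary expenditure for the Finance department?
53185

Schema mappings:
- "unit" (system_hr3) = "division" (system_hr2) = department
- "compensation" (system_hr3) = "yearly_pay" (system_hr2) = salary

Finance salaries from system_hr3: 53185
Finance salaries from system_hr2: 0

Total: 53185 + 0 = 53185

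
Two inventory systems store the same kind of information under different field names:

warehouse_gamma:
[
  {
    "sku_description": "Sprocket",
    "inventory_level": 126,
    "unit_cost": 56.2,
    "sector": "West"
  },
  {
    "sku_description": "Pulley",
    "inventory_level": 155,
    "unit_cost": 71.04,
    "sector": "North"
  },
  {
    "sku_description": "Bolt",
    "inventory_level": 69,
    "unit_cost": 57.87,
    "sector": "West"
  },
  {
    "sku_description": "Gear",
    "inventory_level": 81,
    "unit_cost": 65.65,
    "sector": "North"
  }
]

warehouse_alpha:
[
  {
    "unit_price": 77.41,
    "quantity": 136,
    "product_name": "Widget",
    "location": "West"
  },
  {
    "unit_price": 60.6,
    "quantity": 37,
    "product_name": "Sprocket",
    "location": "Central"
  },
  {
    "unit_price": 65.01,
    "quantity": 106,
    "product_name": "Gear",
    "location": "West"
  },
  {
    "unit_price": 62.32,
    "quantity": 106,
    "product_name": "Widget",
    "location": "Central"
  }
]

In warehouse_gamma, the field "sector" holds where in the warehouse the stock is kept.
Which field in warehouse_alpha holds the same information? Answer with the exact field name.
location

In warehouse_gamma, "sector" holds where in the warehouse the stock is kept.
The fields in warehouse_alpha are: "unit_price", "quantity", "product_name", "location".
"location" is the match: the name refers to the same concept and its values are area labels (e.g. 'Central', 'West').
The other fields ("unit_price", "quantity", "product_name") hold different kinds of data.

So "sector" in warehouse_gamma corresponds to "location" in warehouse_alpha.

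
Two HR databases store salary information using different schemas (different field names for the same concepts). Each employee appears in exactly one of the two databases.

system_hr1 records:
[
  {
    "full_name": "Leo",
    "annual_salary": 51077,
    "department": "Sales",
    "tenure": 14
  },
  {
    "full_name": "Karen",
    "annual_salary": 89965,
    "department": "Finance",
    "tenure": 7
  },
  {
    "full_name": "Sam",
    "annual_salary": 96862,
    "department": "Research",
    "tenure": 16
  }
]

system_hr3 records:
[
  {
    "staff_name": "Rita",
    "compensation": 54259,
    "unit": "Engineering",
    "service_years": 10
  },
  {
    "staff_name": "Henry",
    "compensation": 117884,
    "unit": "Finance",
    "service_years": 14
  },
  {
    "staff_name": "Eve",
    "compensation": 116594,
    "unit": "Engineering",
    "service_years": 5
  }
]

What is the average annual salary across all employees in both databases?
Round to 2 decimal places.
87773.50

Schema mapping: "annual_salary" (system_hr1) = "compensation" (system_hr3) = annual salary

All salaries: [51077, 89965, 96862, 54259, 117884, 116594]
Sum: 526641
Count: 6
Average: 526641 / 6 = 87773.50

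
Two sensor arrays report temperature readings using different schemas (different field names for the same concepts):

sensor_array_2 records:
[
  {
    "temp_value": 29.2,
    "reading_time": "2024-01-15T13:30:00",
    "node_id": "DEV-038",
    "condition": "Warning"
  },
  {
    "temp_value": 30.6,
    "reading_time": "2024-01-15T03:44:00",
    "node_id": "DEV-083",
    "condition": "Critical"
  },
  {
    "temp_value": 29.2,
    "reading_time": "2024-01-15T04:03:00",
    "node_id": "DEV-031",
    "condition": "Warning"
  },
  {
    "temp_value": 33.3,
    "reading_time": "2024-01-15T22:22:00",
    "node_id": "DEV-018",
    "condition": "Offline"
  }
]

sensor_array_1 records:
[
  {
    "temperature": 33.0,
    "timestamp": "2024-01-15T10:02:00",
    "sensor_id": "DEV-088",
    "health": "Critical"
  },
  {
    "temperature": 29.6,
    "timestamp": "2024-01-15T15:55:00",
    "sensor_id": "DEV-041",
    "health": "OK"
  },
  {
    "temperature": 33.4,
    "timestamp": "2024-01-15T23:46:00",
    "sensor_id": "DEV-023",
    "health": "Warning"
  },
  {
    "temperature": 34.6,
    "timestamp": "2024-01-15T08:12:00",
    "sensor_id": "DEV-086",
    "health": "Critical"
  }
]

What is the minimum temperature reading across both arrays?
29.2

Schema mapping: "temp_value" (sensor_array_2) = "temperature" (sensor_array_1) = temperature reading

Minimum in sensor_array_2: 29.2
Minimum in sensor_array_1: 29.6

Overall minimum: min(29.2, 29.6) = 29.2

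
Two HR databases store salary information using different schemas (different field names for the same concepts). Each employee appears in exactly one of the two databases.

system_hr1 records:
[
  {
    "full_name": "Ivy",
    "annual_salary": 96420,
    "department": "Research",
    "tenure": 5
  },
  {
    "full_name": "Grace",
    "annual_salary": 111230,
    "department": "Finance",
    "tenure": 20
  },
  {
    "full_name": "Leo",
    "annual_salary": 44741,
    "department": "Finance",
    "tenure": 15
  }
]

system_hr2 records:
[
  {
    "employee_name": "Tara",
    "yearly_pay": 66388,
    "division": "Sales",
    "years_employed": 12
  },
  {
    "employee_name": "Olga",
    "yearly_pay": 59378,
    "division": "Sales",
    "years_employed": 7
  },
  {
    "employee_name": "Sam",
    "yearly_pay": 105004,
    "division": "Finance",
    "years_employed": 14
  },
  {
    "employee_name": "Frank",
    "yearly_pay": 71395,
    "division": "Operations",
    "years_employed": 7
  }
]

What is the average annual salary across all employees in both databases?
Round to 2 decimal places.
79222.29

Schema mapping: "annual_salary" (system_hr1) = "yearly_pay" (system_hr2) = annual salary

All salaries: [96420, 111230, 44741, 66388, 59378, 105004, 71395]
Sum: 554556
Count: 7
Average: 554556 / 7 = 79222.29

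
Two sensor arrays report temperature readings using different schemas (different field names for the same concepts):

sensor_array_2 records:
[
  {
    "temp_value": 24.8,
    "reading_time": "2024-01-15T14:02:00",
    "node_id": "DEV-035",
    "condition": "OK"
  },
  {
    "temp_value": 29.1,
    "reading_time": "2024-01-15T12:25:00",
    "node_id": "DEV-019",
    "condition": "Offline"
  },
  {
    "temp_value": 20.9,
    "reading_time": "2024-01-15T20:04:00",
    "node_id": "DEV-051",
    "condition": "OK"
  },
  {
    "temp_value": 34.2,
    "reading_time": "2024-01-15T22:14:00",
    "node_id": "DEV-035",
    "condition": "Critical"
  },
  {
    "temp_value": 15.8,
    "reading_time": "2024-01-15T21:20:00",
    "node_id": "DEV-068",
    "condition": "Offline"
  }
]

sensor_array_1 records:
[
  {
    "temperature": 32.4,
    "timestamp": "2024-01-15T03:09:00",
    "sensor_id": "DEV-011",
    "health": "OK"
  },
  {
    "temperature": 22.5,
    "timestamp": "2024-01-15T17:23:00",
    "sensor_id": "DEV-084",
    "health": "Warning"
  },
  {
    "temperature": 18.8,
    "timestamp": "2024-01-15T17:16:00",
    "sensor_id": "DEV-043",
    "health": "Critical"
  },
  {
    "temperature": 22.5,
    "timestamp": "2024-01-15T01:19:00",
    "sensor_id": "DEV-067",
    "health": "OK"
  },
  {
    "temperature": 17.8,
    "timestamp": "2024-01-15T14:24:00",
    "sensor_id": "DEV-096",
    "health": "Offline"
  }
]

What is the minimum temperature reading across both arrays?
15.8

Schema mapping: "temp_value" (sensor_array_2) = "temperature" (sensor_array_1) = temperature reading

Minimum in sensor_array_2: 15.8
Minimum in sensor_array_1: 17.8

Overall minimum: min(15.8, 17.8) = 15.8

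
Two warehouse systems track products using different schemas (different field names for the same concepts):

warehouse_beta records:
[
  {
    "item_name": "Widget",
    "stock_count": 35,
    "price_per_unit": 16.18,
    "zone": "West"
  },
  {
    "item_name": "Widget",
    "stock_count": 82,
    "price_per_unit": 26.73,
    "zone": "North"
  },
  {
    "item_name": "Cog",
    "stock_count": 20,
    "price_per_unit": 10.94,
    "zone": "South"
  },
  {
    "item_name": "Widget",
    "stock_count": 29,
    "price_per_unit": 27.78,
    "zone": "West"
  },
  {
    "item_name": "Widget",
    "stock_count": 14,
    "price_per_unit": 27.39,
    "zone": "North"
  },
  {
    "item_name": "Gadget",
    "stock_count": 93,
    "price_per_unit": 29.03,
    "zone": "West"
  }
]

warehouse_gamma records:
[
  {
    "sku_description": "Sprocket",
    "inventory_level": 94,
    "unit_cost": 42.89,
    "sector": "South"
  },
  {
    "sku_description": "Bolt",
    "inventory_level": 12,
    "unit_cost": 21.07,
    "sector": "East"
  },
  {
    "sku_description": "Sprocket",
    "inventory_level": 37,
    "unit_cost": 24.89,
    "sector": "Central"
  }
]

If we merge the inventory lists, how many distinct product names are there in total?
5

Schema mapping: "item_name" (warehouse_beta) = "sku_description" (warehouse_gamma) = product name

Products in warehouse_beta: ['Cog', 'Gadget', 'Widget']
Products in warehouse_gamma: ['Bolt', 'Sprocket']

Union (unique products): ['Bolt', 'Cog', 'Gadget', 'Sprocket', 'Widget']
Count: 5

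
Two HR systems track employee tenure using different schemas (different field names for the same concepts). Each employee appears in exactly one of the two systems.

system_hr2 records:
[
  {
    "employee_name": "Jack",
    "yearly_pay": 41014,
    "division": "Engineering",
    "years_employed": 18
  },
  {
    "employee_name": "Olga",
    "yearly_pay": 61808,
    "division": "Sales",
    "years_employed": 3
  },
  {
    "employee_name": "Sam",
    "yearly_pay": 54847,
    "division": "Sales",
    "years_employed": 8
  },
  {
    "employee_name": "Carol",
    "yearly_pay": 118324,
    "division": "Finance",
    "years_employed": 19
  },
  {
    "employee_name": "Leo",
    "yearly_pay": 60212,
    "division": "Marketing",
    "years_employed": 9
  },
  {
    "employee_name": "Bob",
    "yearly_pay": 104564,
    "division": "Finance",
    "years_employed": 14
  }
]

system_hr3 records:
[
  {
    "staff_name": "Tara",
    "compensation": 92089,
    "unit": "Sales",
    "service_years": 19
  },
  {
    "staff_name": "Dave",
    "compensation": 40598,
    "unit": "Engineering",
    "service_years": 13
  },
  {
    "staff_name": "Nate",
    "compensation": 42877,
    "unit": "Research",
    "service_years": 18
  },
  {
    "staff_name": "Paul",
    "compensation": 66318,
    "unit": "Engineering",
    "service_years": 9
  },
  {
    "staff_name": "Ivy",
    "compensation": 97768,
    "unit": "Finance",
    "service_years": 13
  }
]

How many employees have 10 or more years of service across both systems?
7

Reconcile schemas: "years_employed" (system_hr2) = "service_years" (system_hr3) = years of service

From system_hr2: 3 employees with >= 10 years
From system_hr3: 4 employees with >= 10 years

Total: 3 + 4 = 7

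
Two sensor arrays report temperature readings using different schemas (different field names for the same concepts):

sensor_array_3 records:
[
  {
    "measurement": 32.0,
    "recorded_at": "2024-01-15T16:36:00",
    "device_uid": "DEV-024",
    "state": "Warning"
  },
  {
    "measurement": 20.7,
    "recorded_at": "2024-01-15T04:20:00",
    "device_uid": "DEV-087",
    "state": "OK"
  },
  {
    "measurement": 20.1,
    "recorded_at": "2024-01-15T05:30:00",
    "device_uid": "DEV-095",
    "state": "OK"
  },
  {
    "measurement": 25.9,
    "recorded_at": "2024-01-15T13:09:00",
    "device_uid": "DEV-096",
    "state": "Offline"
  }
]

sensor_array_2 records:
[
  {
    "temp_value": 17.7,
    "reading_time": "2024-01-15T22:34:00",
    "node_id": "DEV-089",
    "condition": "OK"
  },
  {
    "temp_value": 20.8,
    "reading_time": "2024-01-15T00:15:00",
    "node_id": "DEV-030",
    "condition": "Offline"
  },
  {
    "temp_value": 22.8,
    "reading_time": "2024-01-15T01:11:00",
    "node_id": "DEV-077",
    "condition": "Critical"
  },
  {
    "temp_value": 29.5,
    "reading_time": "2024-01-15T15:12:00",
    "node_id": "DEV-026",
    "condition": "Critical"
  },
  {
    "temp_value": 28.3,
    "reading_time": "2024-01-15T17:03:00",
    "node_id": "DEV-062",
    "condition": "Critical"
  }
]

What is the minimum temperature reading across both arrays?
17.7

Schema mapping: "measurement" (sensor_array_3) = "temp_value" (sensor_array_2) = temperature reading

Minimum in sensor_array_3: 20.1
Minimum in sensor_array_2: 17.7

Overall minimum: min(20.1, 17.7) = 17.7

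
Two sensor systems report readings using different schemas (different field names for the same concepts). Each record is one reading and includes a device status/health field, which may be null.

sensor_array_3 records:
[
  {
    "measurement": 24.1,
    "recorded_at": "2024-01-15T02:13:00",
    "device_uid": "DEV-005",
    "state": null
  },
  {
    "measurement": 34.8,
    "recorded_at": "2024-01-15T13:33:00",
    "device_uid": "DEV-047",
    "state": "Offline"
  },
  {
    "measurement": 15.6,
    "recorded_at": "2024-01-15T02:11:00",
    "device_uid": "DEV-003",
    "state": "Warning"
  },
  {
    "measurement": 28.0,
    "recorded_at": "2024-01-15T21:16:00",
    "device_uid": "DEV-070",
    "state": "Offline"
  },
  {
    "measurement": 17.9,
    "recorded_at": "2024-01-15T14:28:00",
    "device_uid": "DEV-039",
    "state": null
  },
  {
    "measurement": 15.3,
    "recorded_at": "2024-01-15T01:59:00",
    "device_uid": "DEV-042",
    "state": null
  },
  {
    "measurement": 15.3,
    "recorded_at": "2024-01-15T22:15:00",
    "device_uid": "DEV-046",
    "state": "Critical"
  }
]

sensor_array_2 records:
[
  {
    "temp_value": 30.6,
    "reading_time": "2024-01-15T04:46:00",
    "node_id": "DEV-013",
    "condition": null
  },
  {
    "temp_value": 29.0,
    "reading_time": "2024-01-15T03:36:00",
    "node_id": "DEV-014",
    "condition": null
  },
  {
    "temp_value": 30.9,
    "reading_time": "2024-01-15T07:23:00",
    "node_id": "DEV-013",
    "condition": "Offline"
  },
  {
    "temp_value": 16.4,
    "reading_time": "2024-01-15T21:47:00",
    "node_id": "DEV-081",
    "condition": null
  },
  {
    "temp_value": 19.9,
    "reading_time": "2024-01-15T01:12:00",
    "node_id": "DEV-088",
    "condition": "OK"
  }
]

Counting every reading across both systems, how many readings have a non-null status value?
6

Schema mapping: "state" (sensor_array_3) = "condition" (sensor_array_2) = status

Non-null in sensor_array_3: 4
Non-null in sensor_array_2: 2

Total non-null: 4 + 2 = 6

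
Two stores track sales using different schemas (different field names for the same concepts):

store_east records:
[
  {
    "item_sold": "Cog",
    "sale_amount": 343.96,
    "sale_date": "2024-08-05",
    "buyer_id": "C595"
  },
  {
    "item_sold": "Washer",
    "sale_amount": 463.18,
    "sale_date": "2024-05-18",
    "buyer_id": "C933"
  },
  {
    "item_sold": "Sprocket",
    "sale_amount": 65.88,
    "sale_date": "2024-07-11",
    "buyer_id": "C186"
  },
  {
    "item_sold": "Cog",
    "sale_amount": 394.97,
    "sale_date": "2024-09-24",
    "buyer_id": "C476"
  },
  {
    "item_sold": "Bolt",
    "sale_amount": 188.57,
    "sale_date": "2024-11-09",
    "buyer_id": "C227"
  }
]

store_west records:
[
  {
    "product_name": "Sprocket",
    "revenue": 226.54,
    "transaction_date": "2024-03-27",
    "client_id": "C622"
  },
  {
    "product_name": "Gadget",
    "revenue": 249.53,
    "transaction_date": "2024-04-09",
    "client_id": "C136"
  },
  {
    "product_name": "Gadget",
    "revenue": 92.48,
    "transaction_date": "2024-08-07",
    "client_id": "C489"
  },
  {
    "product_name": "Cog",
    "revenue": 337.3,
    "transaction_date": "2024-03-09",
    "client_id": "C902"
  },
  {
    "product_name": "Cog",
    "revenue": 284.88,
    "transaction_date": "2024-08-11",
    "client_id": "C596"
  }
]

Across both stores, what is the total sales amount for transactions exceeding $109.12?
2488.93

Schema mapping: "sale_amount" (store_east) = "revenue" (store_west) = sale amount

Sum of sales > $109.12 in store_east: 1390.68
Sum of sales > $109.12 in store_west: 1098.25

Total: 1390.68 + 1098.25 = 2488.93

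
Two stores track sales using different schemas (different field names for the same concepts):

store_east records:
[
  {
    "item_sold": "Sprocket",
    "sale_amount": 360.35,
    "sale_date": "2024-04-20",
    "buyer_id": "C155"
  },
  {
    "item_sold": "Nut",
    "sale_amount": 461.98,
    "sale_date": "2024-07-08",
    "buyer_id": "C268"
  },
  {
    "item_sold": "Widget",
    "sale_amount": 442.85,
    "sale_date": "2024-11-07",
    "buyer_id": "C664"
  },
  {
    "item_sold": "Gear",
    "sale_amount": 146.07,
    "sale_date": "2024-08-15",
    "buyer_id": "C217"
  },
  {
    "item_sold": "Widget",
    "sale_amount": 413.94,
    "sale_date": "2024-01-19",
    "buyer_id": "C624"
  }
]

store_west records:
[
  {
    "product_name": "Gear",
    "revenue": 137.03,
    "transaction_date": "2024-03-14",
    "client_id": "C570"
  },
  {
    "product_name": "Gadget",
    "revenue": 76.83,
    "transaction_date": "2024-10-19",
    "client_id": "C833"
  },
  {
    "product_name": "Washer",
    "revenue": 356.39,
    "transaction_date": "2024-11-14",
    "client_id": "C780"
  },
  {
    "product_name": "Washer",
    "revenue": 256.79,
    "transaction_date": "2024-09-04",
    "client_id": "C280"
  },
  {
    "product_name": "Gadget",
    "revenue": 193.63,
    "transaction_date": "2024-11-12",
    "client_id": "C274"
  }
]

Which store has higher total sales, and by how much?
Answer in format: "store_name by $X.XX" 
store_east by $804.52

Schema mapping: "sale_amount" (store_east) = "revenue" (store_west) = sale amount

Total for store_east: 1825.19
Total for store_west: 1020.67

Difference: |1825.19 - 1020.67| = 804.52
store_east has higher sales by $804.52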